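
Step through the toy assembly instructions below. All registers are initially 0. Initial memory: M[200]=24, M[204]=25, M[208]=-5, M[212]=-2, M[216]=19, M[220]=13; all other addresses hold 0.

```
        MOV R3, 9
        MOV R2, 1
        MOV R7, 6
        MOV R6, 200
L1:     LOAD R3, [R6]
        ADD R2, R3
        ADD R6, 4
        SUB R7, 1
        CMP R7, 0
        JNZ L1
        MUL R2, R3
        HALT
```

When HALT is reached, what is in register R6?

224

MOV R3, 9 → R3=9
MOV R2, 1 → R2=1
MOV R7, 6 → R7=6
MOV R6, 200 → R6=200
LOAD R3, [R6] → R3=M[200]=24
ADD R2, R3 → R2=1+24=25
ADD R6, 4 → R6=200+4=204
SUB R7, 1 → R7=6-1=5
CMP R7, 0  (cmp 5,0)
JNZ L1: taken
LOAD R3, [R6] → R3=M[204]=25
ADD R2, R3 → R2=25+25=50
ADD R6, 4 → R6=204+4=208
SUB R7, 1 → R7=5-1=4
CMP R7, 0  (cmp 4,0)
JNZ L1: taken
LOAD R3, [R6] → R3=M[208]=-5
ADD R2, R3 → R2=50+(-5)=45
ADD R6, 4 → R6=208+4=212
SUB R7, 1 → R7=4-1=3
CMP R7, 0  (cmp 3,0)
JNZ L1: taken
LOAD R3, [R6] → R3=M[212]=-2
ADD R2, R3 → R2=45+(-2)=43
ADD R6, 4 → R6=212+4=216
SUB R7, 1 → R7=3-1=2
CMP R7, 0  (cmp 2,0)
JNZ L1: taken
LOAD R3, [R6] → R3=M[216]=19
ADD R2, R3 → R2=43+19=62
ADD R6, 4 → R6=216+4=220
SUB R7, 1 → R7=2-1=1
CMP R7, 0  (cmp 1,0)
JNZ L1: taken
LOAD R3, [R6] → R3=M[220]=13
ADD R2, R3 → R2=62+13=75
ADD R6, 4 → R6=220+4=224
SUB R7, 1 → R7=1-1=0
CMP R7, 0  (cmp 0,0)
JNZ L1: not taken
MUL R2, R3 → R2=75*13=975
halt.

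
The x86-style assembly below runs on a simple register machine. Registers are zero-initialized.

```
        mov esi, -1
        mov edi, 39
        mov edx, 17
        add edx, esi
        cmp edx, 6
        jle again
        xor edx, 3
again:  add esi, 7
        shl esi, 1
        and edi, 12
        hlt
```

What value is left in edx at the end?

esi=-1
edi=39
edx=17
edx=17+(-1)=16
cmp edx, 6  (cmp 16,6)
jle again: not taken
edx=16^3=19
esi=(-1)+7=6
esi=6<<1=12
edi=39&12=4
halt.

19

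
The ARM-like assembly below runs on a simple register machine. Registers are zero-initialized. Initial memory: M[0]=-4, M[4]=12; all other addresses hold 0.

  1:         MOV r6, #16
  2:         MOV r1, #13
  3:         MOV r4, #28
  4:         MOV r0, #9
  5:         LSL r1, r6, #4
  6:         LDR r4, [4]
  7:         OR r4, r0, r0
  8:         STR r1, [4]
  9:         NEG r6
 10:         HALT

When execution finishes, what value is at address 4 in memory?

256

after MOV r6, #16: r6=16
after MOV r1, #13: r1=13
after MOV r4, #28: r4=28
after MOV r0, #9: r0=9
after LSL r1, r6, #4: r1=16<<4=256
after LDR r4, [4]: r4=M[4]=12
after OR r4, r0, r0: r4=9|9=9
STR r1, [4] → M[4]=256
after NEG r6: r6=-(16)=-16
halt.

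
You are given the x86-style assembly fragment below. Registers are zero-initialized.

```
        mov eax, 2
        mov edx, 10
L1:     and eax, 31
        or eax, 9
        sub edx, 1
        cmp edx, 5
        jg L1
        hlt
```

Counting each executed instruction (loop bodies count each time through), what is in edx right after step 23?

6

after mov eax, 2: eax=2
after mov edx, 10: edx=10
after and eax, 31: eax=2&31=2
after or eax, 9: eax=2|9=11
after sub edx, 1: edx=10-1=9
cmp edx, 5  (cmp 9,5)
jg L1: taken
after and eax, 31: eax=11&31=11
after or eax, 9: eax=11|9=11
after sub edx, 1: edx=9-1=8
cmp edx, 5  (cmp 8,5)
jg L1: taken
after and eax, 31: eax=11&31=11
after or eax, 9: eax=11|9=11
after sub edx, 1: edx=8-1=7
cmp edx, 5  (cmp 7,5)
jg L1: taken
after and eax, 31: eax=11&31=11
after or eax, 9: eax=11|9=11
after sub edx, 1: edx=7-1=6
cmp edx, 5  (cmp 6,5)
jg L1: taken
after and eax, 31: eax=11&31=11
After step 23: edx = 6.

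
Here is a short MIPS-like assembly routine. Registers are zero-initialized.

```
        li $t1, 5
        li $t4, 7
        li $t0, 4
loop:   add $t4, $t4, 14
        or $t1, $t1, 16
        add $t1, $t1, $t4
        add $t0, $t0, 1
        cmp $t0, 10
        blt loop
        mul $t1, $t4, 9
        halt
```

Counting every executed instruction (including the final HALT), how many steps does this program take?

41

$t1=5
$t4=7
$t0=4
$t4=7+14=21
$t1=5|16=21
$t1=21+21=42
$t0=4+1=5
cmp $t0, 10  (cmp 5,10)
blt loop: taken
$t4=21+14=35
$t1=42|16=58
$t1=58+35=93
$t0=5+1=6
cmp $t0, 10  (cmp 6,10)
blt loop: taken
$t4=35+14=49
$t1=93|16=93
$t1=93+49=142
$t0=6+1=7
cmp $t0, 10  (cmp 7,10)
blt loop: taken
$t4=49+14=63
$t1=142|16=158
$t1=158+63=221
$t0=7+1=8
cmp $t0, 10  (cmp 8,10)
blt loop: taken
$t4=63+14=77
$t1=221|16=221
$t1=221+77=298
$t0=8+1=9
cmp $t0, 10  (cmp 9,10)
blt loop: taken
$t4=77+14=91
$t1=298|16=314
$t1=314+91=405
$t0=9+1=10
cmp $t0, 10  (cmp 10,10)
blt loop: not taken
$t1=91*9=819
halt.
Total executed instructions: 41.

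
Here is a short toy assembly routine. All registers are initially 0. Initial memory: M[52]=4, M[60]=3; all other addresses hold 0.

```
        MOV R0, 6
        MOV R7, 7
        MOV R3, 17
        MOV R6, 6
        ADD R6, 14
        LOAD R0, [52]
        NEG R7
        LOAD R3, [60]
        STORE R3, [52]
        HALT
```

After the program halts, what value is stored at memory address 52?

after MOV R0, 6: R0=6
after MOV R7, 7: R7=7
after MOV R3, 17: R3=17
after MOV R6, 6: R6=6
after ADD R6, 14: R6=6+14=20
after LOAD R0, [52]: R0=M[52]=4
after NEG R7: R7=-(7)=-7
after LOAD R3, [60]: R3=M[60]=3
STORE R3, [52] → M[52]=3
halt.

3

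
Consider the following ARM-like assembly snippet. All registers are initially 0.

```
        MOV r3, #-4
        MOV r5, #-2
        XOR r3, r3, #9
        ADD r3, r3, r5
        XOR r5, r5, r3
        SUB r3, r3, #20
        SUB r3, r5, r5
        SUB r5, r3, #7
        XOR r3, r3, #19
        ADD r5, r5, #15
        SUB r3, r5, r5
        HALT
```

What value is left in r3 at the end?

0

r3=-4
r5=-2
r3=(-4)^9=-11
r3=(-11)+(-2)=-13
r5=(-2)^(-13)=13
r3=(-13)-20=-33
r3=13-13=0
r5=0-7=-7
r3=0^19=19
r5=(-7)+15=8
r3=8-8=0
halt.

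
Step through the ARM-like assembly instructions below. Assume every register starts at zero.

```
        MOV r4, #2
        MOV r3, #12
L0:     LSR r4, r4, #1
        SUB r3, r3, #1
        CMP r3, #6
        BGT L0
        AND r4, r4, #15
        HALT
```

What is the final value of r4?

MOV r4, #2 → r4=2
MOV r3, #12 → r3=12
LSR r4, r4, #1 → r4=2>>1=1
SUB r3, r3, #1 → r3=12-1=11
CMP r3, #6  (cmp 11,6)
BGT L0: taken
LSR r4, r4, #1 → r4=1>>1=0
SUB r3, r3, #1 → r3=11-1=10
CMP r3, #6  (cmp 10,6)
BGT L0: taken
LSR r4, r4, #1 → r4=0>>1=0
SUB r3, r3, #1 → r3=10-1=9
CMP r3, #6  (cmp 9,6)
BGT L0: taken
LSR r4, r4, #1 → r4=0>>1=0
SUB r3, r3, #1 → r3=9-1=8
CMP r3, #6  (cmp 8,6)
BGT L0: taken
LSR r4, r4, #1 → r4=0>>1=0
SUB r3, r3, #1 → r3=8-1=7
CMP r3, #6  (cmp 7,6)
BGT L0: taken
LSR r4, r4, #1 → r4=0>>1=0
SUB r3, r3, #1 → r3=7-1=6
CMP r3, #6  (cmp 6,6)
BGT L0: not taken
AND r4, r4, #15 → r4=0&15=0
halt.

0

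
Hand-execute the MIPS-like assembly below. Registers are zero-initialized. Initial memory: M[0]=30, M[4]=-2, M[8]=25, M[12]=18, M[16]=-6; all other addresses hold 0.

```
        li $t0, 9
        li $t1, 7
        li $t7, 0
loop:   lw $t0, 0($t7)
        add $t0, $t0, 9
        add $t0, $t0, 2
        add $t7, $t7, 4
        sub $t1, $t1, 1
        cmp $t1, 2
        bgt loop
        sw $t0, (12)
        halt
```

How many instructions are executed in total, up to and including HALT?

40

$t0=9
$t1=7
$t7=0
$t0=M[0]=30
$t0=30+9=39
$t0=39+2=41
$t7=0+4=4
$t1=7-1=6
cmp $t1, 2  (cmp 6,2)
bgt loop: taken
$t0=M[4]=-2
$t0=(-2)+9=7
$t0=7+2=9
$t7=4+4=8
$t1=6-1=5
cmp $t1, 2  (cmp 5,2)
bgt loop: taken
$t0=M[8]=25
$t0=25+9=34
$t0=34+2=36
$t7=8+4=12
$t1=5-1=4
cmp $t1, 2  (cmp 4,2)
bgt loop: taken
$t0=M[12]=18
$t0=18+9=27
$t0=27+2=29
$t7=12+4=16
$t1=4-1=3
cmp $t1, 2  (cmp 3,2)
bgt loop: taken
$t0=M[16]=-6
$t0=(-6)+9=3
$t0=3+2=5
$t7=16+4=20
$t1=3-1=2
cmp $t1, 2  (cmp 2,2)
bgt loop: not taken
sw $t0, (12) → M[12]=5
halt.
Total executed instructions: 40.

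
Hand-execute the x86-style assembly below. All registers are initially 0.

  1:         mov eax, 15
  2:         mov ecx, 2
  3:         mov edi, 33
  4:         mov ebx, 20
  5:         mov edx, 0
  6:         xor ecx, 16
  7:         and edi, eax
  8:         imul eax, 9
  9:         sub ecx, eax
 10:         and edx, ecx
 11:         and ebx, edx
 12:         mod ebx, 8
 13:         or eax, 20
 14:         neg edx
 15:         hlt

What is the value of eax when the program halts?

151

mov eax, 15 → eax=15
mov ecx, 2 → ecx=2
mov edi, 33 → edi=33
mov ebx, 20 → ebx=20
mov edx, 0 → edx=0
xor ecx, 16 → ecx=2^16=18
and edi, eax → edi=33&15=1
imul eax, 9 → eax=15*9=135
sub ecx, eax → ecx=18-135=-117
and edx, ecx → edx=0&(-117)=0
and ebx, edx → ebx=20&0=0
mod ebx, 8 → ebx=0%8=0
or eax, 20 → eax=135|20=151
neg edx → edx=-(0)=0
halt.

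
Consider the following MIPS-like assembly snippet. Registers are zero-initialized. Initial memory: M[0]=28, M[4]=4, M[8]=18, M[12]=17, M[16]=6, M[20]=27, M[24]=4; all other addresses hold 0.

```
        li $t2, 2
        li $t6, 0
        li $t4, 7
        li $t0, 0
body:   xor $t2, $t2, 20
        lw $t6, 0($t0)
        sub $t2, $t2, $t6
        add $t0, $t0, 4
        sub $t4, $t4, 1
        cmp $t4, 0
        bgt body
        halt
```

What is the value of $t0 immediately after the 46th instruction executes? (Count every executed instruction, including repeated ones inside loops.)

after li $t2, 2: $t2=2
after li $t6, 0: $t6=0
after li $t4, 7: $t4=7
after li $t0, 0: $t0=0
after xor $t2, $t2, 20: $t2=2^20=22
after lw $t6, 0($t0): $t6=M[0]=28
after sub $t2, $t2, $t6: $t2=22-28=-6
after add $t0, $t0, 4: $t0=0+4=4
after sub $t4, $t4, 1: $t4=7-1=6
cmp $t4, 0  (cmp 6,0)
bgt body: taken
after xor $t2, $t2, 20: $t2=(-6)^20=-18
after lw $t6, 0($t0): $t6=M[4]=4
after sub $t2, $t2, $t6: $t2=(-18)-4=-22
after add $t0, $t0, 4: $t0=4+4=8
after sub $t4, $t4, 1: $t4=6-1=5
cmp $t4, 0  (cmp 5,0)
bgt body: taken
after xor $t2, $t2, 20: $t2=(-22)^20=-2
after lw $t6, 0($t0): $t6=M[8]=18
after sub $t2, $t2, $t6: $t2=(-2)-18=-20
after add $t0, $t0, 4: $t0=8+4=12
after sub $t4, $t4, 1: $t4=5-1=4
cmp $t4, 0  (cmp 4,0)
bgt body: taken
after xor $t2, $t2, 20: $t2=(-20)^20=-8
after lw $t6, 0($t0): $t6=M[12]=17
after sub $t2, $t2, $t6: $t2=(-8)-17=-25
after add $t0, $t0, 4: $t0=12+4=16
after sub $t4, $t4, 1: $t4=4-1=3
cmp $t4, 0  (cmp 3,0)
bgt body: taken
after xor $t2, $t2, 20: $t2=(-25)^20=-13
after lw $t6, 0($t0): $t6=M[16]=6
after sub $t2, $t2, $t6: $t2=(-13)-6=-19
after add $t0, $t0, 4: $t0=16+4=20
after sub $t4, $t4, 1: $t4=3-1=2
cmp $t4, 0  (cmp 2,0)
bgt body: taken
after xor $t2, $t2, 20: $t2=(-19)^20=-7
after lw $t6, 0($t0): $t6=M[20]=27
after sub $t2, $t2, $t6: $t2=(-7)-27=-34
after add $t0, $t0, 4: $t0=20+4=24
after sub $t4, $t4, 1: $t4=2-1=1
cmp $t4, 0  (cmp 1,0)
bgt body: taken
After step 46: $t0 = 24.

24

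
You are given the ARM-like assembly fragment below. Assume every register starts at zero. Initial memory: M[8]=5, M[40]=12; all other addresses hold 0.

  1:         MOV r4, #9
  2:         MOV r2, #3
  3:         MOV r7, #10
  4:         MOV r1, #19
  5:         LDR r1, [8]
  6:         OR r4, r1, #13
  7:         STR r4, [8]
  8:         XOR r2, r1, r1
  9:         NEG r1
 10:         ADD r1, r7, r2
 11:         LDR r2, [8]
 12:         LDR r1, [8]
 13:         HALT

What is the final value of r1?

after MOV r4, #9: r4=9
after MOV r2, #3: r2=3
after MOV r7, #10: r7=10
after MOV r1, #19: r1=19
after LDR r1, [8]: r1=M[8]=5
after OR r4, r1, #13: r4=5|13=13
STR r4, [8] → M[8]=13
after XOR r2, r1, r1: r2=5^5=0
after NEG r1: r1=-(5)=-5
after ADD r1, r7, r2: r1=10+0=10
after LDR r2, [8]: r2=M[8]=13
after LDR r1, [8]: r1=M[8]=13
halt.

13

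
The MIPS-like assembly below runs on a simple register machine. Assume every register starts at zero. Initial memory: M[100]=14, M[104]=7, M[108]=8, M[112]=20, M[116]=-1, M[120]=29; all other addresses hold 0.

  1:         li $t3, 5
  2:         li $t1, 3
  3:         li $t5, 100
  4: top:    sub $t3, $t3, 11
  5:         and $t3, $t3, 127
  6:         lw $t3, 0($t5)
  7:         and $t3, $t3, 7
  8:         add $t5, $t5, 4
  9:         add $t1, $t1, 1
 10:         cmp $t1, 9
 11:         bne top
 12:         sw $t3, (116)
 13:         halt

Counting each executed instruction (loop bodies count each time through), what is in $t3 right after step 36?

li $t3, 5 → $t3=5
li $t1, 3 → $t1=3
li $t5, 100 → $t5=100
sub $t3, $t3, 11 → $t3=5-11=-6
and $t3, $t3, 127 → $t3=(-6)&127=122
lw $t3, 0($t5) → $t3=M[100]=14
and $t3, $t3, 7 → $t3=14&7=6
add $t5, $t5, 4 → $t5=100+4=104
add $t1, $t1, 1 → $t1=3+1=4
cmp $t1, 9  (cmp 4,9)
bne top: taken
sub $t3, $t3, 11 → $t3=6-11=-5
and $t3, $t3, 127 → $t3=(-5)&127=123
lw $t3, 0($t5) → $t3=M[104]=7
and $t3, $t3, 7 → $t3=7&7=7
add $t5, $t5, 4 → $t5=104+4=108
add $t1, $t1, 1 → $t1=4+1=5
cmp $t1, 9  (cmp 5,9)
bne top: taken
sub $t3, $t3, 11 → $t3=7-11=-4
and $t3, $t3, 127 → $t3=(-4)&127=124
lw $t3, 0($t5) → $t3=M[108]=8
and $t3, $t3, 7 → $t3=8&7=0
add $t5, $t5, 4 → $t5=108+4=112
add $t1, $t1, 1 → $t1=5+1=6
cmp $t1, 9  (cmp 6,9)
bne top: taken
sub $t3, $t3, 11 → $t3=0-11=-11
and $t3, $t3, 127 → $t3=(-11)&127=117
lw $t3, 0($t5) → $t3=M[112]=20
and $t3, $t3, 7 → $t3=20&7=4
add $t5, $t5, 4 → $t5=112+4=116
add $t1, $t1, 1 → $t1=6+1=7
cmp $t1, 9  (cmp 7,9)
bne top: taken
sub $t3, $t3, 11 → $t3=4-11=-7
After step 36: $t3 = -7.

-7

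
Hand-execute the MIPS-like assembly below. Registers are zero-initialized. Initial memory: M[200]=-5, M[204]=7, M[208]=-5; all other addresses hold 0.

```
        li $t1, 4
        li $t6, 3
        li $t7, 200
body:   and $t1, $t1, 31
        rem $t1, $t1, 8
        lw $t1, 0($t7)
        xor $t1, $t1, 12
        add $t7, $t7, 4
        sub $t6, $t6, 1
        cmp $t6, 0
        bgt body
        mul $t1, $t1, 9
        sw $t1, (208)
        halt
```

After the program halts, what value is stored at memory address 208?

$t1=4
$t6=3
$t7=200
$t1=4&31=4
$t1=4%8=4
$t1=M[200]=-5
$t1=(-5)^12=-9
$t7=200+4=204
$t6=3-1=2
cmp $t6, 0  (cmp 2,0)
bgt body: taken
$t1=(-9)&31=23
$t1=23%8=7
$t1=M[204]=7
$t1=7^12=11
$t7=204+4=208
$t6=2-1=1
cmp $t6, 0  (cmp 1,0)
bgt body: taken
$t1=11&31=11
$t1=11%8=3
$t1=M[208]=-5
$t1=(-5)^12=-9
$t7=208+4=212
$t6=1-1=0
cmp $t6, 0  (cmp 0,0)
bgt body: not taken
$t1=(-9)*9=-81
sw $t1, (208) → M[208]=-81
halt.

-81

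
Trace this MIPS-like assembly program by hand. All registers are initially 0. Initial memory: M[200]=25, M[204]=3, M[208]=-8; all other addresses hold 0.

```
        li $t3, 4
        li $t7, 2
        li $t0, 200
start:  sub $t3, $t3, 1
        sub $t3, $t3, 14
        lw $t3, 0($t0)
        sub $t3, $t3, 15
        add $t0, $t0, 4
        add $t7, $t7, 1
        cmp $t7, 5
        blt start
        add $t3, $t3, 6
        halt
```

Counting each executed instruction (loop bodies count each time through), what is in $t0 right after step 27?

$t3=4
$t7=2
$t0=200
$t3=4-1=3
$t3=3-14=-11
$t3=M[200]=25
$t3=25-15=10
$t0=200+4=204
$t7=2+1=3
cmp $t7, 5  (cmp 3,5)
blt start: taken
$t3=10-1=9
$t3=9-14=-5
$t3=M[204]=3
$t3=3-15=-12
$t0=204+4=208
$t7=3+1=4
cmp $t7, 5  (cmp 4,5)
blt start: taken
$t3=(-12)-1=-13
$t3=(-13)-14=-27
$t3=M[208]=-8
$t3=(-8)-15=-23
$t0=208+4=212
$t7=4+1=5
cmp $t7, 5  (cmp 5,5)
blt start: not taken
After step 27: $t0 = 212.

212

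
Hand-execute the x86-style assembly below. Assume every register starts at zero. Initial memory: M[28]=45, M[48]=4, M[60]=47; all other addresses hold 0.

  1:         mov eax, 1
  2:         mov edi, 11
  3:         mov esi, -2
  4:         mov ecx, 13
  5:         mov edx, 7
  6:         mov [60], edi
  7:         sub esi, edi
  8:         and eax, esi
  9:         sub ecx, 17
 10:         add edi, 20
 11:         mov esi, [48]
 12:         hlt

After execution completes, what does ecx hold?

mov eax, 1 → eax=1
mov edi, 11 → edi=11
mov esi, -2 → esi=-2
mov ecx, 13 → ecx=13
mov edx, 7 → edx=7
mov [60], edi → M[60]=11
sub esi, edi → esi=(-2)-11=-13
and eax, esi → eax=1&(-13)=1
sub ecx, 17 → ecx=13-17=-4
add edi, 20 → edi=11+20=31
mov esi, [48] → esi=M[48]=4
halt.

-4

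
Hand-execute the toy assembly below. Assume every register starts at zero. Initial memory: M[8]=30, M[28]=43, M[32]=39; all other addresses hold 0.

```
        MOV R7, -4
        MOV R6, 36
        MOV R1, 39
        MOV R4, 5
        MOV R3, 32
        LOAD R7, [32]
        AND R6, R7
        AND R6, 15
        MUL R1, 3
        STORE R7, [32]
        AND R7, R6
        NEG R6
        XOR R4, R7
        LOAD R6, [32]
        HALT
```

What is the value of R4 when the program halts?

after MOV R7, -4: R7=-4
after MOV R6, 36: R6=36
after MOV R1, 39: R1=39
after MOV R4, 5: R4=5
after MOV R3, 32: R3=32
after LOAD R7, [32]: R7=M[32]=39
after AND R6, R7: R6=36&39=36
after AND R6, 15: R6=36&15=4
after MUL R1, 3: R1=39*3=117
STORE R7, [32] → M[32]=39
after AND R7, R6: R7=39&4=4
after NEG R6: R6=-(4)=-4
after XOR R4, R7: R4=5^4=1
after LOAD R6, [32]: R6=M[32]=39
halt.

1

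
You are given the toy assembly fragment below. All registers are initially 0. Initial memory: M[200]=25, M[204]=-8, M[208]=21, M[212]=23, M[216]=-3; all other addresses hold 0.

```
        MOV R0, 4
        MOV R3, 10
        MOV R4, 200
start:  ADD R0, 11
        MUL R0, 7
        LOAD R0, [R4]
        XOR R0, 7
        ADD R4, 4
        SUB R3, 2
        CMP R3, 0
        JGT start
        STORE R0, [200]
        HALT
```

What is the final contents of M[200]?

-6

MOV R0, 4 → R0=4
MOV R3, 10 → R3=10
MOV R4, 200 → R4=200
ADD R0, 11 → R0=4+11=15
MUL R0, 7 → R0=15*7=105
LOAD R0, [R4] → R0=M[200]=25
XOR R0, 7 → R0=25^7=30
ADD R4, 4 → R4=200+4=204
SUB R3, 2 → R3=10-2=8
CMP R3, 0  (cmp 8,0)
JGT start: taken
ADD R0, 11 → R0=30+11=41
MUL R0, 7 → R0=41*7=287
LOAD R0, [R4] → R0=M[204]=-8
XOR R0, 7 → R0=(-8)^7=-1
ADD R4, 4 → R4=204+4=208
SUB R3, 2 → R3=8-2=6
CMP R3, 0  (cmp 6,0)
JGT start: taken
ADD R0, 11 → R0=(-1)+11=10
MUL R0, 7 → R0=10*7=70
LOAD R0, [R4] → R0=M[208]=21
XOR R0, 7 → R0=21^7=18
ADD R4, 4 → R4=208+4=212
SUB R3, 2 → R3=6-2=4
CMP R3, 0  (cmp 4,0)
JGT start: taken
ADD R0, 11 → R0=18+11=29
MUL R0, 7 → R0=29*7=203
LOAD R0, [R4] → R0=M[212]=23
XOR R0, 7 → R0=23^7=16
ADD R4, 4 → R4=212+4=216
SUB R3, 2 → R3=4-2=2
CMP R3, 0  (cmp 2,0)
JGT start: taken
ADD R0, 11 → R0=16+11=27
MUL R0, 7 → R0=27*7=189
LOAD R0, [R4] → R0=M[216]=-3
XOR R0, 7 → R0=(-3)^7=-6
ADD R4, 4 → R4=216+4=220
SUB R3, 2 → R3=2-2=0
CMP R3, 0  (cmp 0,0)
JGT start: not taken
STORE R0, [200] → M[200]=-6
halt.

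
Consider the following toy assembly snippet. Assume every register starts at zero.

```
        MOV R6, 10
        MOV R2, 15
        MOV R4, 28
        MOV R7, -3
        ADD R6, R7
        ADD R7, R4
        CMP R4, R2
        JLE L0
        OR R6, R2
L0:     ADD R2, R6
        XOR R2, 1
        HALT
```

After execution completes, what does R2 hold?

31

after MOV R6, 10: R6=10
after MOV R2, 15: R2=15
after MOV R4, 28: R4=28
after MOV R7, -3: R7=-3
after ADD R6, R7: R6=10+(-3)=7
after ADD R7, R4: R7=(-3)+28=25
CMP R4, R2  (cmp 28,15)
JLE L0: not taken
after OR R6, R2: R6=7|15=15
after ADD R2, R6: R2=15+15=30
after XOR R2, 1: R2=30^1=31
halt.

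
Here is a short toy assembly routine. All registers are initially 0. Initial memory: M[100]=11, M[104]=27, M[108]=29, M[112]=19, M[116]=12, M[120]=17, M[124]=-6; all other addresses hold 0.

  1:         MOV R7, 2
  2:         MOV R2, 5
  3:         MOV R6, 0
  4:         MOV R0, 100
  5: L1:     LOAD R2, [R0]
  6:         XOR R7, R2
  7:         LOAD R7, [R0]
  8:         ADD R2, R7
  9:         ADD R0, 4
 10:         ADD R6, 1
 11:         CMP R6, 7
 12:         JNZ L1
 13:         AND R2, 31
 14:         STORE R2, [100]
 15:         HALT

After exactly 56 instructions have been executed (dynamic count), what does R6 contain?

R7=2
R2=5
R6=0
R0=100
R2=M[100]=11
R7=2^11=9
R7=M[100]=11
R2=11+11=22
R0=100+4=104
R6=0+1=1
CMP R6, 7  (cmp 1,7)
JNZ L1: taken
R2=M[104]=27
R7=11^27=16
R7=M[104]=27
R2=27+27=54
R0=104+4=108
R6=1+1=2
CMP R6, 7  (cmp 2,7)
JNZ L1: taken
R2=M[108]=29
R7=27^29=6
R7=M[108]=29
R2=29+29=58
R0=108+4=112
R6=2+1=3
CMP R6, 7  (cmp 3,7)
JNZ L1: taken
R2=M[112]=19
R7=29^19=14
R7=M[112]=19
R2=19+19=38
R0=112+4=116
R6=3+1=4
CMP R6, 7  (cmp 4,7)
JNZ L1: taken
R2=M[116]=12
R7=19^12=31
R7=M[116]=12
R2=12+12=24
R0=116+4=120
R6=4+1=5
CMP R6, 7  (cmp 5,7)
JNZ L1: taken
R2=M[120]=17
R7=12^17=29
R7=M[120]=17
R2=17+17=34
R0=120+4=124
R6=5+1=6
CMP R6, 7  (cmp 6,7)
JNZ L1: taken
R2=M[124]=-6
R7=17^(-6)=-21
R7=M[124]=-6
R2=(-6)+(-6)=-12
After step 56: R6 = 6.

6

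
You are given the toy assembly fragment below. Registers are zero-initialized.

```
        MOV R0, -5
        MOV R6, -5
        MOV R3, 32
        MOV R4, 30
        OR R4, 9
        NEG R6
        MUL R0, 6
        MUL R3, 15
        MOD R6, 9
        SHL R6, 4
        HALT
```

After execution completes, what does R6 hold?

R0=-5
R6=-5
R3=32
R4=30
R4=30|9=31
R6=-(-5)=5
R0=(-5)*6=-30
R3=32*15=480
R6=5%9=5
R6=5<<4=80
halt.

80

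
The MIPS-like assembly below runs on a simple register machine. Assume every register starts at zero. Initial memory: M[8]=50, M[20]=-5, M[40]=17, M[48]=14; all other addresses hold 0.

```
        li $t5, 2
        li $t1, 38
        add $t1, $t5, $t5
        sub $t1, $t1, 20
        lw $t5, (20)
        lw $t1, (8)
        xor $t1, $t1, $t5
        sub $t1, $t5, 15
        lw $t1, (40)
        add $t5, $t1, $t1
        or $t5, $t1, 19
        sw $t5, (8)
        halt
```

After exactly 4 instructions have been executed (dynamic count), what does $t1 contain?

$t5=2
$t1=38
$t1=2+2=4
$t1=4-20=-16
After step 4: $t1 = -16.

-16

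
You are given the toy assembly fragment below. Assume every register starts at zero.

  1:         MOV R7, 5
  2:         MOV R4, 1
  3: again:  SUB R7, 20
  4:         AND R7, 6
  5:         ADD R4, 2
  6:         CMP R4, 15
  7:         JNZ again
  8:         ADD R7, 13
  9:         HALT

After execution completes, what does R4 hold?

15

after MOV R7, 5: R7=5
after MOV R4, 1: R4=1
after SUB R7, 20: R7=5-20=-15
after AND R7, 6: R7=(-15)&6=0
after ADD R4, 2: R4=1+2=3
CMP R4, 15  (cmp 3,15)
JNZ again: taken
after SUB R7, 20: R7=0-20=-20
after AND R7, 6: R7=(-20)&6=4
after ADD R4, 2: R4=3+2=5
CMP R4, 15  (cmp 5,15)
JNZ again: taken
after SUB R7, 20: R7=4-20=-16
after AND R7, 6: R7=(-16)&6=0
after ADD R4, 2: R4=5+2=7
CMP R4, 15  (cmp 7,15)
JNZ again: taken
after SUB R7, 20: R7=0-20=-20
after AND R7, 6: R7=(-20)&6=4
after ADD R4, 2: R4=7+2=9
CMP R4, 15  (cmp 9,15)
JNZ again: taken
after SUB R7, 20: R7=4-20=-16
after AND R7, 6: R7=(-16)&6=0
after ADD R4, 2: R4=9+2=11
CMP R4, 15  (cmp 11,15)
JNZ again: taken
after SUB R7, 20: R7=0-20=-20
after AND R7, 6: R7=(-20)&6=4
after ADD R4, 2: R4=11+2=13
CMP R4, 15  (cmp 13,15)
JNZ again: taken
after SUB R7, 20: R7=4-20=-16
after AND R7, 6: R7=(-16)&6=0
after ADD R4, 2: R4=13+2=15
CMP R4, 15  (cmp 15,15)
JNZ again: not taken
after ADD R7, 13: R7=0+13=13
halt.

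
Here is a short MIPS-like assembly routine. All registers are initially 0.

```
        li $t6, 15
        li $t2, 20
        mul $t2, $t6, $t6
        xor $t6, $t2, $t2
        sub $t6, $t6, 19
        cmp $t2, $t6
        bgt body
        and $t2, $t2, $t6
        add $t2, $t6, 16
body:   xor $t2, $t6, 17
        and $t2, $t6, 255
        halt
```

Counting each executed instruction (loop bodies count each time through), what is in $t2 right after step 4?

after li $t6, 15: $t6=15
after li $t2, 20: $t2=20
after mul $t2, $t6, $t6: $t2=15*15=225
after xor $t6, $t2, $t2: $t6=225^225=0
After step 4: $t2 = 225.

225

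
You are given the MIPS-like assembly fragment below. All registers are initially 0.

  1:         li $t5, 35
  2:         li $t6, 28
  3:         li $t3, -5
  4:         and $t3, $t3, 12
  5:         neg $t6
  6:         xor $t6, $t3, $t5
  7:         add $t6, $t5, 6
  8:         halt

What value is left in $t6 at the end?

41

$t5=35
$t6=28
$t3=-5
$t3=(-5)&12=8
$t6=-(28)=-28
$t6=8^35=43
$t6=35+6=41
halt.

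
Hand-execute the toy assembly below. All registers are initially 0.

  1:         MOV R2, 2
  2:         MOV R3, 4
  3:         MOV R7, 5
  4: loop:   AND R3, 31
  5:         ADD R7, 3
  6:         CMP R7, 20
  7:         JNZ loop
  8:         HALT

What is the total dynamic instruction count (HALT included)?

24

after MOV R2, 2: R2=2
after MOV R3, 4: R3=4
after MOV R7, 5: R7=5
after AND R3, 31: R3=4&31=4
after ADD R7, 3: R7=5+3=8
CMP R7, 20  (cmp 8,20)
JNZ loop: taken
after AND R3, 31: R3=4&31=4
after ADD R7, 3: R7=8+3=11
CMP R7, 20  (cmp 11,20)
JNZ loop: taken
after AND R3, 31: R3=4&31=4
after ADD R7, 3: R7=11+3=14
CMP R7, 20  (cmp 14,20)
JNZ loop: taken
after AND R3, 31: R3=4&31=4
after ADD R7, 3: R7=14+3=17
CMP R7, 20  (cmp 17,20)
JNZ loop: taken
after AND R3, 31: R3=4&31=4
after ADD R7, 3: R7=17+3=20
CMP R7, 20  (cmp 20,20)
JNZ loop: not taken
halt.
Total executed instructions: 24.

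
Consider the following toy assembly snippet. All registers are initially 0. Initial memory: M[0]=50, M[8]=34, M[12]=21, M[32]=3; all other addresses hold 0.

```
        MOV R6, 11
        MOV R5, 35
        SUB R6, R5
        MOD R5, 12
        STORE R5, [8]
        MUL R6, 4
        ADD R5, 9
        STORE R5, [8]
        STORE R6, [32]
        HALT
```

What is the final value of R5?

20

after MOV R6, 11: R6=11
after MOV R5, 35: R5=35
after SUB R6, R5: R6=11-35=-24
after MOD R5, 12: R5=35%12=11
STORE R5, [8] → M[8]=11
after MUL R6, 4: R6=(-24)*4=-96
after ADD R5, 9: R5=11+9=20
STORE R5, [8] → M[8]=20
STORE R6, [32] → M[32]=-96
halt.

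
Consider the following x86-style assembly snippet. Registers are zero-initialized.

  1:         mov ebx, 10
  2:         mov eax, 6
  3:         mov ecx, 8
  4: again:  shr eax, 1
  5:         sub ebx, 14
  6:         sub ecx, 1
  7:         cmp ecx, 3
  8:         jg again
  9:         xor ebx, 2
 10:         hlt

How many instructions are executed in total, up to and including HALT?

mov ebx, 10 → ebx=10
mov eax, 6 → eax=6
mov ecx, 8 → ecx=8
shr eax, 1 → eax=6>>1=3
sub ebx, 14 → ebx=10-14=-4
sub ecx, 1 → ecx=8-1=7
cmp ecx, 3  (cmp 7,3)
jg again: taken
shr eax, 1 → eax=3>>1=1
sub ebx, 14 → ebx=(-4)-14=-18
sub ecx, 1 → ecx=7-1=6
cmp ecx, 3  (cmp 6,3)
jg again: taken
shr eax, 1 → eax=1>>1=0
sub ebx, 14 → ebx=(-18)-14=-32
sub ecx, 1 → ecx=6-1=5
cmp ecx, 3  (cmp 5,3)
jg again: taken
shr eax, 1 → eax=0>>1=0
sub ebx, 14 → ebx=(-32)-14=-46
sub ecx, 1 → ecx=5-1=4
cmp ecx, 3  (cmp 4,3)
jg again: taken
shr eax, 1 → eax=0>>1=0
sub ebx, 14 → ebx=(-46)-14=-60
sub ecx, 1 → ecx=4-1=3
cmp ecx, 3  (cmp 3,3)
jg again: not taken
xor ebx, 2 → ebx=(-60)^2=-58
halt.
Total executed instructions: 30.

30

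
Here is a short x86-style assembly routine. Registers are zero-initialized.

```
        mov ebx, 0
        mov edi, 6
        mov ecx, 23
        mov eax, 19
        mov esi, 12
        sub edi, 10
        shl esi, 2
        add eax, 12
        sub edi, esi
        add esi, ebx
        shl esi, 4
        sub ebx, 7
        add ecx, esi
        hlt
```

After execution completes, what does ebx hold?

after mov ebx, 0: ebx=0
after mov edi, 6: edi=6
after mov ecx, 23: ecx=23
after mov eax, 19: eax=19
after mov esi, 12: esi=12
after sub edi, 10: edi=6-10=-4
after shl esi, 2: esi=12<<2=48
after add eax, 12: eax=19+12=31
after sub edi, esi: edi=(-4)-48=-52
after add esi, ebx: esi=48+0=48
after shl esi, 4: esi=48<<4=768
after sub ebx, 7: ebx=0-7=-7
after add ecx, esi: ecx=23+768=791
halt.

-7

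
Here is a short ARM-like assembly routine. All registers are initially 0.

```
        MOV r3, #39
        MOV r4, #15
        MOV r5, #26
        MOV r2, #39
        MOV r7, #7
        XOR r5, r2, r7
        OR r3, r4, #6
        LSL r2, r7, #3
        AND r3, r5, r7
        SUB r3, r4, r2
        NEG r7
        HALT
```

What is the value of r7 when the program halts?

-7

MOV r3, #39 → r3=39
MOV r4, #15 → r4=15
MOV r5, #26 → r5=26
MOV r2, #39 → r2=39
MOV r7, #7 → r7=7
XOR r5, r2, r7 → r5=39^7=32
OR r3, r4, #6 → r3=15|6=15
LSL r2, r7, #3 → r2=7<<3=56
AND r3, r5, r7 → r3=32&7=0
SUB r3, r4, r2 → r3=15-56=-41
NEG r7 → r7=-(7)=-7
halt.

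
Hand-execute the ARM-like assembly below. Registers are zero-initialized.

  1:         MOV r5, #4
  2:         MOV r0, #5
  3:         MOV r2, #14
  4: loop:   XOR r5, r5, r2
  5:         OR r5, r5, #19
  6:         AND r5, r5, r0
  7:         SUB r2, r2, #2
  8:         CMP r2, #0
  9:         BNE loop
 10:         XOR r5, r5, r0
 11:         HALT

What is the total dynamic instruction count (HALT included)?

47

MOV r5, #4 → r5=4
MOV r0, #5 → r0=5
MOV r2, #14 → r2=14
XOR r5, r5, r2 → r5=4^14=10
OR r5, r5, #19 → r5=10|19=27
AND r5, r5, r0 → r5=27&5=1
SUB r2, r2, #2 → r2=14-2=12
CMP r2, #0  (cmp 12,0)
BNE loop: taken
XOR r5, r5, r2 → r5=1^12=13
OR r5, r5, #19 → r5=13|19=31
AND r5, r5, r0 → r5=31&5=5
SUB r2, r2, #2 → r2=12-2=10
CMP r2, #0  (cmp 10,0)
BNE loop: taken
XOR r5, r5, r2 → r5=5^10=15
OR r5, r5, #19 → r5=15|19=31
AND r5, r5, r0 → r5=31&5=5
SUB r2, r2, #2 → r2=10-2=8
CMP r2, #0  (cmp 8,0)
BNE loop: taken
XOR r5, r5, r2 → r5=5^8=13
OR r5, r5, #19 → r5=13|19=31
AND r5, r5, r0 → r5=31&5=5
SUB r2, r2, #2 → r2=8-2=6
CMP r2, #0  (cmp 6,0)
BNE loop: taken
XOR r5, r5, r2 → r5=5^6=3
OR r5, r5, #19 → r5=3|19=19
AND r5, r5, r0 → r5=19&5=1
SUB r2, r2, #2 → r2=6-2=4
CMP r2, #0  (cmp 4,0)
BNE loop: taken
XOR r5, r5, r2 → r5=1^4=5
OR r5, r5, #19 → r5=5|19=23
AND r5, r5, r0 → r5=23&5=5
SUB r2, r2, #2 → r2=4-2=2
CMP r2, #0  (cmp 2,0)
BNE loop: taken
XOR r5, r5, r2 → r5=5^2=7
OR r5, r5, #19 → r5=7|19=23
AND r5, r5, r0 → r5=23&5=5
SUB r2, r2, #2 → r2=2-2=0
CMP r2, #0  (cmp 0,0)
BNE loop: not taken
XOR r5, r5, r0 → r5=5^5=0
halt.
Total executed instructions: 47.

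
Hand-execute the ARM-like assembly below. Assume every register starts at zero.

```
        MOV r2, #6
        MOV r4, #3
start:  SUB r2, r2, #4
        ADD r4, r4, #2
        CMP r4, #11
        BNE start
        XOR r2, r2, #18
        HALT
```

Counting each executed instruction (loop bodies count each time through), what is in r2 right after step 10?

after MOV r2, #6: r2=6
after MOV r4, #3: r4=3
after SUB r2, r2, #4: r2=6-4=2
after ADD r4, r4, #2: r4=3+2=5
CMP r4, #11  (cmp 5,11)
BNE start: taken
after SUB r2, r2, #4: r2=2-4=-2
after ADD r4, r4, #2: r4=5+2=7
CMP r4, #11  (cmp 7,11)
BNE start: taken
After step 10: r2 = -2.

-2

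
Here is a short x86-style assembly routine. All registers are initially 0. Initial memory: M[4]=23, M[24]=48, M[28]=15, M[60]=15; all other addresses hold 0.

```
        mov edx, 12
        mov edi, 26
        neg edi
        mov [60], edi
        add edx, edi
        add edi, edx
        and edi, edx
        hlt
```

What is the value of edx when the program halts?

-14

after mov edx, 12: edx=12
after mov edi, 26: edi=26
after neg edi: edi=-(26)=-26
mov [60], edi → M[60]=-26
after add edx, edi: edx=12+(-26)=-14
after add edi, edx: edi=(-26)+(-14)=-40
after and edi, edx: edi=(-40)&(-14)=-48
halt.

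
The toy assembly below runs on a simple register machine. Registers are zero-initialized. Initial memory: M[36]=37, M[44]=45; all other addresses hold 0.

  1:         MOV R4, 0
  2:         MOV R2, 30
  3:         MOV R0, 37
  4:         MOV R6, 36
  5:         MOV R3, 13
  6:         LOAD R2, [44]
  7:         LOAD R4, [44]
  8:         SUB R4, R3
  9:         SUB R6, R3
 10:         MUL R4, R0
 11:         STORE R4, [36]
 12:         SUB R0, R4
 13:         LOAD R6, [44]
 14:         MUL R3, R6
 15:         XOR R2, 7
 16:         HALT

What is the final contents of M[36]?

R4=0
R2=30
R0=37
R6=36
R3=13
R2=M[44]=45
R4=M[44]=45
R4=45-13=32
R6=36-13=23
R4=32*37=1184
STORE R4, [36] → M[36]=1184
R0=37-1184=-1147
R6=M[44]=45
R3=13*45=585
R2=45^7=42
halt.

1184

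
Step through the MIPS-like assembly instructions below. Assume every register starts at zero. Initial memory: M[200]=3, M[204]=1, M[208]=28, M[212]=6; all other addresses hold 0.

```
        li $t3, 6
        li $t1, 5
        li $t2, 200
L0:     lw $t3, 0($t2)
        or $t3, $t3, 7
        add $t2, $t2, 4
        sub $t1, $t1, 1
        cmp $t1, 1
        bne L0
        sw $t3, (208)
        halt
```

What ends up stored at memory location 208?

after li $t3, 6: $t3=6
after li $t1, 5: $t1=5
after li $t2, 200: $t2=200
after lw $t3, 0($t2): $t3=M[200]=3
after or $t3, $t3, 7: $t3=3|7=7
after add $t2, $t2, 4: $t2=200+4=204
after sub $t1, $t1, 1: $t1=5-1=4
cmp $t1, 1  (cmp 4,1)
bne L0: taken
after lw $t3, 0($t2): $t3=M[204]=1
after or $t3, $t3, 7: $t3=1|7=7
after add $t2, $t2, 4: $t2=204+4=208
after sub $t1, $t1, 1: $t1=4-1=3
cmp $t1, 1  (cmp 3,1)
bne L0: taken
after lw $t3, 0($t2): $t3=M[208]=28
after or $t3, $t3, 7: $t3=28|7=31
after add $t2, $t2, 4: $t2=208+4=212
after sub $t1, $t1, 1: $t1=3-1=2
cmp $t1, 1  (cmp 2,1)
bne L0: taken
after lw $t3, 0($t2): $t3=M[212]=6
after or $t3, $t3, 7: $t3=6|7=7
after add $t2, $t2, 4: $t2=212+4=216
after sub $t1, $t1, 1: $t1=2-1=1
cmp $t1, 1  (cmp 1,1)
bne L0: not taken
sw $t3, (208) → M[208]=7
halt.

7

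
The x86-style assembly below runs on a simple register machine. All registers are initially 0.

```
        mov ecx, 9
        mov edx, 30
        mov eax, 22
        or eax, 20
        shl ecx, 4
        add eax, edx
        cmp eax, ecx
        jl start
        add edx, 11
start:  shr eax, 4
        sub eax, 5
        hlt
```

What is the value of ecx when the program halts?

144

after mov ecx, 9: ecx=9
after mov edx, 30: edx=30
after mov eax, 22: eax=22
after or eax, 20: eax=22|20=22
after shl ecx, 4: ecx=9<<4=144
after add eax, edx: eax=22+30=52
cmp eax, ecx  (cmp 52,144)
jl start: taken
after shr eax, 4: eax=52>>4=3
after sub eax, 5: eax=3-5=-2
halt.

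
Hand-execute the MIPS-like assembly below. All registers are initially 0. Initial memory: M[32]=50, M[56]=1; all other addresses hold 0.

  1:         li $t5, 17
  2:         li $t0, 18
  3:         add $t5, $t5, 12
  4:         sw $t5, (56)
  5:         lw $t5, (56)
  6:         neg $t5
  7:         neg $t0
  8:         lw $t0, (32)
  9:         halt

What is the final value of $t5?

$t5=17
$t0=18
$t5=17+12=29
sw $t5, (56) → M[56]=29
$t5=M[56]=29
$t5=-(29)=-29
$t0=-(18)=-18
$t0=M[32]=50
halt.

-29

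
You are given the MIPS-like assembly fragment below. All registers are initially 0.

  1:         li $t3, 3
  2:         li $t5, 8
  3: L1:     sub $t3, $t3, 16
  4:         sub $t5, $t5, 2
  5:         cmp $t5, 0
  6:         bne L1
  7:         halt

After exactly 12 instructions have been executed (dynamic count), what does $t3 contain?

-45

after li $t3, 3: $t3=3
after li $t5, 8: $t5=8
after sub $t3, $t3, 16: $t3=3-16=-13
after sub $t5, $t5, 2: $t5=8-2=6
cmp $t5, 0  (cmp 6,0)
bne L1: taken
after sub $t3, $t3, 16: $t3=(-13)-16=-29
after sub $t5, $t5, 2: $t5=6-2=4
cmp $t5, 0  (cmp 4,0)
bne L1: taken
after sub $t3, $t3, 16: $t3=(-29)-16=-45
after sub $t5, $t5, 2: $t5=4-2=2
After step 12: $t3 = -45.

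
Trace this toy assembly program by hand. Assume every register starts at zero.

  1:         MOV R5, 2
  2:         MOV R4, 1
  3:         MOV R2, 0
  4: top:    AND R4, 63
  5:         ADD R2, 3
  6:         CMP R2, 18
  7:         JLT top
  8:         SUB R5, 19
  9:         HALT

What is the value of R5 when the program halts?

after MOV R5, 2: R5=2
after MOV R4, 1: R4=1
after MOV R2, 0: R2=0
after AND R4, 63: R4=1&63=1
after ADD R2, 3: R2=0+3=3
CMP R2, 18  (cmp 3,18)
JLT top: taken
after AND R4, 63: R4=1&63=1
after ADD R2, 3: R2=3+3=6
CMP R2, 18  (cmp 6,18)
JLT top: taken
after AND R4, 63: R4=1&63=1
after ADD R2, 3: R2=6+3=9
CMP R2, 18  (cmp 9,18)
JLT top: taken
after AND R4, 63: R4=1&63=1
after ADD R2, 3: R2=9+3=12
CMP R2, 18  (cmp 12,18)
JLT top: taken
after AND R4, 63: R4=1&63=1
after ADD R2, 3: R2=12+3=15
CMP R2, 18  (cmp 15,18)
JLT top: taken
after AND R4, 63: R4=1&63=1
after ADD R2, 3: R2=15+3=18
CMP R2, 18  (cmp 18,18)
JLT top: not taken
after SUB R5, 19: R5=2-19=-17
halt.

-17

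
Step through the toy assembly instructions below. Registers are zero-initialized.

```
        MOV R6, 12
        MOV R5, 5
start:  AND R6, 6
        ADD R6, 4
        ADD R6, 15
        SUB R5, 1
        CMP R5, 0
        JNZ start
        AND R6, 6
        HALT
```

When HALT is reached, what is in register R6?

6

R6=12
R5=5
R6=12&6=4
R6=4+4=8
R6=8+15=23
R5=5-1=4
CMP R5, 0  (cmp 4,0)
JNZ start: taken
R6=23&6=6
R6=6+4=10
R6=10+15=25
R5=4-1=3
CMP R5, 0  (cmp 3,0)
JNZ start: taken
R6=25&6=0
R6=0+4=4
R6=4+15=19
R5=3-1=2
CMP R5, 0  (cmp 2,0)
JNZ start: taken
R6=19&6=2
R6=2+4=6
R6=6+15=21
R5=2-1=1
CMP R5, 0  (cmp 1,0)
JNZ start: taken
R6=21&6=4
R6=4+4=8
R6=8+15=23
R5=1-1=0
CMP R5, 0  (cmp 0,0)
JNZ start: not taken
R6=23&6=6
halt.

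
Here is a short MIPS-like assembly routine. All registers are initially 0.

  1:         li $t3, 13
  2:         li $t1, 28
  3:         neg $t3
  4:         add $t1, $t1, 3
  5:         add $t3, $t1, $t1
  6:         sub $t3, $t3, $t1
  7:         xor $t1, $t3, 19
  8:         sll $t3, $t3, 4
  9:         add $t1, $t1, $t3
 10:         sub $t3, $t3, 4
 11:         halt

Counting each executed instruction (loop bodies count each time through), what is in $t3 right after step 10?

$t3=13
$t1=28
$t3=-(13)=-13
$t1=28+3=31
$t3=31+31=62
$t3=62-31=31
$t1=31^19=12
$t3=31<<4=496
$t1=12+496=508
$t3=496-4=492
After step 10: $t3 = 492.

492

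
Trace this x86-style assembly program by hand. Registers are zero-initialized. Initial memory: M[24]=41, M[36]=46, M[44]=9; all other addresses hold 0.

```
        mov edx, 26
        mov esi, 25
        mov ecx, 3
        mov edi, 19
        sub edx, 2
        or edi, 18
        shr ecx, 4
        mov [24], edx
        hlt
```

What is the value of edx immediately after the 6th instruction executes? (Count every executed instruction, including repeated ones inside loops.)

edx=26
esi=25
ecx=3
edi=19
edx=26-2=24
edi=19|18=19
After step 6: edx = 24.

24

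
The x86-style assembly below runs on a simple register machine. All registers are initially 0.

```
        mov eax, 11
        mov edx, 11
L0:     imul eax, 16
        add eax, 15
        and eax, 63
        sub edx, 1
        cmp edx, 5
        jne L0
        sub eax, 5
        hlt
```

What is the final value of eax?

58

mov eax, 11 → eax=11
mov edx, 11 → edx=11
imul eax, 16 → eax=11*16=176
add eax, 15 → eax=176+15=191
and eax, 63 → eax=191&63=63
sub edx, 1 → edx=11-1=10
cmp edx, 5  (cmp 10,5)
jne L0: taken
imul eax, 16 → eax=63*16=1008
add eax, 15 → eax=1008+15=1023
and eax, 63 → eax=1023&63=63
sub edx, 1 → edx=10-1=9
cmp edx, 5  (cmp 9,5)
jne L0: taken
imul eax, 16 → eax=63*16=1008
add eax, 15 → eax=1008+15=1023
and eax, 63 → eax=1023&63=63
sub edx, 1 → edx=9-1=8
cmp edx, 5  (cmp 8,5)
jne L0: taken
imul eax, 16 → eax=63*16=1008
add eax, 15 → eax=1008+15=1023
and eax, 63 → eax=1023&63=63
sub edx, 1 → edx=8-1=7
cmp edx, 5  (cmp 7,5)
jne L0: taken
imul eax, 16 → eax=63*16=1008
add eax, 15 → eax=1008+15=1023
and eax, 63 → eax=1023&63=63
sub edx, 1 → edx=7-1=6
cmp edx, 5  (cmp 6,5)
jne L0: taken
imul eax, 16 → eax=63*16=1008
add eax, 15 → eax=1008+15=1023
and eax, 63 → eax=1023&63=63
sub edx, 1 → edx=6-1=5
cmp edx, 5  (cmp 5,5)
jne L0: not taken
sub eax, 5 → eax=63-5=58
halt.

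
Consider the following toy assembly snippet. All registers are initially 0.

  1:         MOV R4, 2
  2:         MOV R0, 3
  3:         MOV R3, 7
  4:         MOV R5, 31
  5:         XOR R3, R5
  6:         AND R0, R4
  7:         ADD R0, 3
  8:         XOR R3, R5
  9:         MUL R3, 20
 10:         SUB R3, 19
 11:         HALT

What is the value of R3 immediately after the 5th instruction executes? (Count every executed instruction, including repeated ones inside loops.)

MOV R4, 2 → R4=2
MOV R0, 3 → R0=3
MOV R3, 7 → R3=7
MOV R5, 31 → R5=31
XOR R3, R5 → R3=7^31=24
After step 5: R3 = 24.

24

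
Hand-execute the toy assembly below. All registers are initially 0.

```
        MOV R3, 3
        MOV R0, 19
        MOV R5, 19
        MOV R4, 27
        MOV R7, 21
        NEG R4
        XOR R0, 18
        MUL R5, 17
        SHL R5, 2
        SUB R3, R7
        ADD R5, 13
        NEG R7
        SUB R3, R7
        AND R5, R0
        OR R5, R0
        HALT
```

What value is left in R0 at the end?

MOV R3, 3 → R3=3
MOV R0, 19 → R0=19
MOV R5, 19 → R5=19
MOV R4, 27 → R4=27
MOV R7, 21 → R7=21
NEG R4 → R4=-(27)=-27
XOR R0, 18 → R0=19^18=1
MUL R5, 17 → R5=19*17=323
SHL R5, 2 → R5=323<<2=1292
SUB R3, R7 → R3=3-21=-18
ADD R5, 13 → R5=1292+13=1305
NEG R7 → R7=-(21)=-21
SUB R3, R7 → R3=(-18)-(-21)=3
AND R5, R0 → R5=1305&1=1
OR R5, R0 → R5=1|1=1
halt.

1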